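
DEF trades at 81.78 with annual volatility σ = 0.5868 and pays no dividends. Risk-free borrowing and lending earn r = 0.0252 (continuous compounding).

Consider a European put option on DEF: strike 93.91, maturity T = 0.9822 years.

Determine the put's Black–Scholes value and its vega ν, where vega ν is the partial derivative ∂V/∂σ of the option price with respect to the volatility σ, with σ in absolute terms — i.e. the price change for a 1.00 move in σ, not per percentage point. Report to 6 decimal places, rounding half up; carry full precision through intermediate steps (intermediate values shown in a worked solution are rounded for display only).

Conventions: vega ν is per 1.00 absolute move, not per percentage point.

price = 25.117360
ν = 32.186658

σ√T = 0.5868·√0.9822 = 0.581554
d₁ = (ln(S/K) + (r+σ²/2)T) / (σ√T) = (ln(81.78/93.91) + (0.0252+0.5868²/2)·0.9822) / 0.581554 = (-0.138304 + 0.193854) / 0.581554 = 0.095520
d₂ = d₁ − σ√T = 0.095520 − 0.581554 = -0.486034
e^{−rT} = 0.975552
N(−d₁) = 0.461951,  N(−d₂) = 0.686529
Put price V = K·e^{−rT}·N(−d₂) − S·N(−d₁) = 62.895717 − 37.778357 = 25.117360
φ(d₁) = (1/√(2π))·e^{−d₁²/2} = 0.397126
ν = S·φ(d₁)·√T = 32.186658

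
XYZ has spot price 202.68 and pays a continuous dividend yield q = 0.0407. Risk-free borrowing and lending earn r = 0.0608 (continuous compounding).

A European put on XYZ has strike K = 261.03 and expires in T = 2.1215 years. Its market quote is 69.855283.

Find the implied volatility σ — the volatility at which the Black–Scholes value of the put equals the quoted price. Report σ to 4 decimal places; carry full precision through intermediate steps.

sigma = 0.3770

At σ = 0.3770 the Black–Scholes value reproduces the quote:
σ√T = 0.377·√2.1215 = 0.549114
d₁ = (ln(S/K) + (r−q+σ²/2)T) / (σ√T) = (ln(202.68/261.03) + (0.0608−0.0407+0.377²/2)·2.1215) / 0.549114 = (-0.253007 + 0.193405) / 0.549114 = -0.108541
d₂ = d₁ − σ√T = -0.108541 − 0.549114 = -0.657656
e^{−rT} = 0.878985
e^{−qT} = 0.917278
N(−d₁) = 0.543217,  N(−d₂) = 0.744620
V = K·e^{−rT}·N(−d₂) − S·e^{−qT}·N(−d₁) = 170.846795 − 100.991511 = 69.855283 (the observed quote) — the price is monotone increasing in volatility, hence this σ is the only solution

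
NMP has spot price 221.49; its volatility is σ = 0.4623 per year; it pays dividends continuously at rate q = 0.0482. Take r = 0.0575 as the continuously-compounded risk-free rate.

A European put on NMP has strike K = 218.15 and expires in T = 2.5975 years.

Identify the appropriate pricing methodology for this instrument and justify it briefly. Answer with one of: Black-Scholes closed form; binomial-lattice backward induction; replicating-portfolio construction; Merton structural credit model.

framework: Black-Scholes closed form

Key observation: with NMP following a GBM at constant σ and r, the European put struck at 218.15 prices in closed form — nothing here needs a stepwise model or a balance sheet.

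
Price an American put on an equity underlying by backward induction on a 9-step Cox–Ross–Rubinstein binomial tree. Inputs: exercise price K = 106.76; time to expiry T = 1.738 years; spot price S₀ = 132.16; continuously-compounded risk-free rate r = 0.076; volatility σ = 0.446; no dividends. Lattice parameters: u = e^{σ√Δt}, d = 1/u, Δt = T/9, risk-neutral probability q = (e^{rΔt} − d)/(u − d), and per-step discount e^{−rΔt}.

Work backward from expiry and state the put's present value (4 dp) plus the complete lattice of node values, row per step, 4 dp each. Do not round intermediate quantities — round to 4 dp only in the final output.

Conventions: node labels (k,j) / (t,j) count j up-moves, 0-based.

Δt=0.19311  u=1.21652  d=0.82202  q=0.48864  discount=0.98543
step 9 (expiry): payoffs max(K−S,0) = 84.1117 73.2425 57.1569 33.3517 0.0000 0.0000 0.0000 0.0000 0.0000 0.0000
k=8: (k=8,j=0): S=27.5520, K−S=79.2080, hold=77.6525 ⇒ V=79.2080 exercise | (k=8,j=1): S=40.7747, K−S=65.9853, hold=64.4299 ⇒ V=65.9853 exercise | (k=8,j=2): S=60.3430, K−S=46.4170, hold=44.8616 ⇒ V=46.4170 exercise | (k=8,j=3): S=89.3025, K−S=17.4575, hold=16.8064 ⇒ V=17.4575 exercise | (k=8,j=4): S=132.1600, K−S=0.0000, hold=0.0000 ⇒ V=0.0000 continue | (k=8,j=5): S=195.5855, K−S=0.0000, hold=0.0000 ⇒ V=0.0000 continue | (k=8,j=6): S=289.4497, K−S=0.0000, hold=0.0000 ⇒ V=0.0000 continue | (k=8,j=7): S=428.3607, K−S=0.0000, hold=0.0000 ⇒ V=0.0000 continue | (k=8,j=8): S=633.9372, K−S=0.0000, hold=0.0000 ⇒ V=0.0000 continue
k=7: (k=7,j=0): S=33.5175, K−S=73.2425, hold=71.6870 ⇒ V=73.2425 exercise | (k=7,j=1): S=49.6031, K−S=57.1569, hold=55.6015 ⇒ V=57.1569 exercise | (k=7,j=2): S=73.4083, K−S=33.3517, hold=31.7963 ⇒ V=33.3517 exercise | (k=7,j=3): S=108.6380, K−S=0.0000, hold=8.7971 ⇒ V=8.7971 continue | (k=7,j=4): S=160.7749, K−S=0.0000, hold=0.0000 ⇒ V=0.0000 continue | (k=7,j=5): S=237.9331, K−S=0.0000, hold=0.0000 ⇒ V=0.0000 continue | (k=7,j=6): S=352.1206, K−S=0.0000, hold=0.0000 ⇒ V=0.0000 continue | (k=7,j=7): S=521.1082, K−S=0.0000, hold=0.0000 ⇒ V=0.0000 continue
k=6: (k=6,j=0): S=40.7747, K−S=65.9853, hold=64.4299 ⇒ V=65.9853 exercise | (k=6,j=1): S=60.3430, K−S=46.4170, hold=44.8616 ⇒ V=46.4170 exercise | (k=6,j=2): S=89.3025, K−S=17.4575, hold=21.0423 ⇒ V=21.0423 continue | (k=6,j=3): S=132.1600, K−S=0.0000, hold=4.4330 ⇒ V=4.4330 continue | (k=6,j=4): S=195.5855, K−S=0.0000, hold=0.0000 ⇒ V=0.0000 continue | (k=6,j=5): S=289.4497, K−S=0.0000, hold=0.0000 ⇒ V=0.0000 continue | (k=6,j=6): S=428.3607, K−S=0.0000, hold=0.0000 ⇒ V=0.0000 continue
k=5: (k=5,j=0): S=49.6031, K−S=57.1569, hold=55.6015 ⇒ V=57.1569 exercise | (k=5,j=1): S=73.4083, K−S=33.3517, hold=33.5224 ⇒ V=33.5224 continue | (k=5,j=2): S=108.6380, K−S=0.0000, hold=12.7381 ⇒ V=12.7381 continue | (k=5,j=3): S=160.7749, K−S=0.0000, hold=2.2338 ⇒ V=2.2338 continue | (k=5,j=4): S=237.9331, K−S=0.0000, hold=0.0000 ⇒ V=0.0000 continue | (k=5,j=5): S=352.1206, K−S=0.0000, hold=0.0000 ⇒ V=0.0000 continue
k=4: (k=4,j=0): S=60.3430, K−S=46.4170, hold=44.9438 ⇒ V=46.4170 exercise | (k=4,j=1): S=89.3025, K−S=17.4575, hold=23.0260 ⇒ V=23.0260 continue | (k=4,j=2): S=132.1600, K−S=0.0000, hold=7.4945 ⇒ V=7.4945 continue | (k=4,j=3): S=195.5855, K−S=0.0000, hold=1.1257 ⇒ V=1.1257 continue | (k=4,j=4): S=289.4497, K−S=0.0000, hold=0.0000 ⇒ V=0.0000 continue
k=3: (k=3,j=0): S=73.4083, K−S=33.3517, hold=34.4776 ⇒ V=34.4776 continue | (k=3,j=1): S=108.6380, K−S=0.0000, hold=15.2119 ⇒ V=15.2119 continue | (k=3,j=2): S=160.7749, K−S=0.0000, hold=4.3186 ⇒ V=4.3186 continue | (k=3,j=3): S=237.9331, K−S=0.0000, hold=0.5672 ⇒ V=0.5672 continue
k=2: (k=2,j=0): S=89.3025, K−S=17.4575, hold=24.6985 ⇒ V=24.6985 continue | (k=2,j=1): S=132.1600, K−S=0.0000, hold=9.7450 ⇒ V=9.7450 continue | (k=2,j=2): S=195.5855, K−S=0.0000, hold=2.4494 ⇒ V=2.4494 continue
k=1: (k=1,j=0): S=108.6380, K−S=0.0000, hold=17.1383 ⇒ V=17.1383 continue | (k=1,j=1): S=160.7749, K−S=0.0000, hold=6.0900 ⇒ V=6.0900 continue
k=0: (k=0,j=0): S=132.1600, K−S=0.0000, hold=11.5687 ⇒ V=11.5687 continue

price = 11.5687
tree:
11.5687
17.1383 6.0900
24.6985 9.7450 2.4494
34.4776 15.2119 4.3186 0.5672
46.4170 23.0260 7.4945 1.1257 0.0000
57.1569 33.5224 12.7381 2.2338 0.0000 0.0000
65.9853 46.4170 21.0423 4.4330 0.0000 0.0000 0.0000
73.2425 57.1569 33.3517 8.7971 0.0000 0.0000 0.0000 0.0000
79.2080 65.9853 46.4170 17.4575 0.0000 0.0000 0.0000 0.0000 0.0000
84.1117 73.2425 57.1569 33.3517 0.0000 0.0000 0.0000 0.0000 0.0000 0.0000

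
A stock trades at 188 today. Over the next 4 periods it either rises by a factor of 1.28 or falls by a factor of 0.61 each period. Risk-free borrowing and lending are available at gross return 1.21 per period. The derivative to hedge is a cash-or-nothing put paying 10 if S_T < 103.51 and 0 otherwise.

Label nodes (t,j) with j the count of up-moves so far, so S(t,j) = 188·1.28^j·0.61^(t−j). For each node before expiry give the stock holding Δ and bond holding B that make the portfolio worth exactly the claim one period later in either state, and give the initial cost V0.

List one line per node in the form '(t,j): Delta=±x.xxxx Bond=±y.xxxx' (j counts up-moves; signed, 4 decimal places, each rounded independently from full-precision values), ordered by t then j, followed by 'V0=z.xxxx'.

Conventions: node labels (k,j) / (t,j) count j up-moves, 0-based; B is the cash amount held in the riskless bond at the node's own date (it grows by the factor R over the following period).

No-arbitrage ⇒ martingale measure with p* = (R−d)/(u−d) = 0.8955.
Terminal payoffs: V(4,0)=10.0000, V(4,1)=10.0000, V(4,2)=0.0000, V(4,3)=0.0000, V(4,4)=0.0000
Node (3,0) S=42.6724: V=(p*·10.0000+(1−p*)·10.0000)/1.21=8.2645; Δ=(10.0000−10.0000)/(54.6207−26.0302)=0.0000; B=V−Δ·S=8.2645
Node (3,1) S=89.5421: V=(p*·0.0000+(1−p*)·10.0000)/1.21=0.8635; Δ=(0.0000−10.0000)/(114.6139−54.6207)=-0.1667; B=V−Δ·S=15.7888
Node (3,2) S=187.8917: V=(p*·0.0000+(1−p*)·0.0000)/1.21=0.0000; Δ=(0.0000−0.0000)/(240.5014−114.6139)=0.0000; B=V−Δ·S=0.0000
Node (3,3) S=394.2646: V=(p*·0.0000+(1−p*)·0.0000)/1.21=0.0000; Δ=(0.0000−0.0000)/(504.6587−240.5014)=0.0000; B=V−Δ·S=0.0000
Node (2,0) S=69.9548: V=(p*·0.8635+(1−p*)·8.2645)/1.21=1.3526; Δ=(0.8635−8.2645)/(89.5421−42.6724)=-0.1579; B=V−Δ·S=12.3989
Node (2,1) S=146.7904: V=(p*·0.0000+(1−p*)·0.8635)/1.21=0.0746; Δ=(0.0000−0.8635)/(187.8917−89.5421)=-0.0088; B=V−Δ·S=1.3633
Node (2,2) S=308.0192: V=(p*·0.0000+(1−p*)·0.0000)/1.21=0.0000; Δ=(0.0000−0.0000)/(394.2646−187.8917)=0.0000; B=V−Δ·S=0.0000
Node (1,0) S=114.6800: V=(p*·0.0746+(1−p*)·1.3526)/1.21=0.1720; Δ=(0.0746−1.3526)/(146.7904−69.9548)=-0.0166; B=V−Δ·S=2.0796
Node (1,1) S=240.6400: V=(p*·0.0000+(1−p*)·0.0746)/1.21=0.0064; Δ=(0.0000−0.0746)/(308.0192−146.7904)=-0.0005; B=V−Δ·S=0.1177
Node (0,0) S=188.0000: V=(p*·0.0064+(1−p*)·0.1720)/1.21=0.0196; Δ=(0.0064−0.1720)/(240.6400−114.6800)=-0.0013; B=V−Δ·S=0.2667
Sanity check at the root: Δ(0,0)·S0 + B(0,0) reproduces V0 = 0.0196.

(0,0): Delta=-0.0013 Bond=0.2667
(1,0): Delta=-0.0166 Bond=2.0796
(1,1): Delta=-0.0005 Bond=0.1177
(2,0): Delta=-0.1579 Bond=12.3989
(2,1): Delta=-0.0088 Bond=1.3633
(2,2): Delta=0.0000 Bond=0.0000
(3,0): Delta=0.0000 Bond=8.2645
(3,1): Delta=-0.1667 Bond=15.7888
(3,2): Delta=0.0000 Bond=0.0000
(3,3): Delta=0.0000 Bond=0.0000
V0=0.0196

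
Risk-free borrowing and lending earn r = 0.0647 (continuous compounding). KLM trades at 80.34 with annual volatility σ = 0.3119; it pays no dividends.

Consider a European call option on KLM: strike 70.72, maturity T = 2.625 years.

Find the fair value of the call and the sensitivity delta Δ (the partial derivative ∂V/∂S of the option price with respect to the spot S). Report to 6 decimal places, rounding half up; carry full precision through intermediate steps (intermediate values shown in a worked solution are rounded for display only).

σ√T = 0.3119·√2.625 = 0.505336
d₁ = (ln(S/K) + (r+σ²/2)T) / (σ√T) = (ln(80.34/70.72) + (0.0647+0.3119²/2)·2.625) / 0.505336 = (0.127539 + 0.297520) / 0.505336 = 0.841141
d₂ = d₁ − σ√T = 0.841141 − 0.505336 = 0.335806
e^{−rT} = 0.843802
N(d₁) = 0.799866,  N(d₂) = 0.631491
Call price V = S·N(d₁) − K·e^{−rT}·N(d₂) = 64.261205 − 37.683404 = 26.577802
Δ = N(d₁) = 0.799866

price = 26.577802
Δ = 0.799866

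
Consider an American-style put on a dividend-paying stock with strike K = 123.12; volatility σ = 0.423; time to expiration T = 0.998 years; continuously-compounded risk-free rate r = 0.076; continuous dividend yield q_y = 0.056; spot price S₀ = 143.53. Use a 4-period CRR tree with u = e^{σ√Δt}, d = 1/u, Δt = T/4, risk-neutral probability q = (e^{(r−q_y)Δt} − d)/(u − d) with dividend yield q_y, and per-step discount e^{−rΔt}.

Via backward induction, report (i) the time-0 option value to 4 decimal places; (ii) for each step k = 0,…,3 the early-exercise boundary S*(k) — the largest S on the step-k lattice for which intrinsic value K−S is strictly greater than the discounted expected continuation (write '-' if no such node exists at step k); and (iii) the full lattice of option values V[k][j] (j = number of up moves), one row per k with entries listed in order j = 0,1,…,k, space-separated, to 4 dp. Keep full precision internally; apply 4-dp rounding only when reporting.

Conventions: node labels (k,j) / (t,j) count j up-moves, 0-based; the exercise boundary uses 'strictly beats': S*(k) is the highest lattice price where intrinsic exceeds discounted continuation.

Δt=0.24950  u=1.23527  d=0.80954  q=0.45912  discount=0.98122
step 4 (expiry): payoffs max(K−S,0) = 61.4751 29.0568 0.0000 0.0000 0.0000
step 3: (k=3,j=0): S=76.1480, K−S=46.9720, hold=45.7159 ⇒ V=46.9720 exercise | (k=3,j=1): S=116.1934, K−S=6.9266, hold=15.4209 ⇒ V=15.4209 continue | (k=3,j=2): S=177.2981, K−S=0.0000, hold=0.0000 ⇒ V=0.0000 continue | (k=3,j=3): S=270.5371, K−S=0.0000, hold=0.0000 ⇒ V=0.0000 continue  boundary S*=76.1480
step 2: (k=2,j=0): S=94.0632, K−S=29.0568, hold=31.8759 ⇒ V=31.8759 continue | (k=2,j=1): S=143.5300, K−S=0.0000, hold=8.1841 ⇒ V=8.1841 continue | (k=2,j=2): S=219.0108, K−S=0.0000, hold=0.0000 ⇒ V=0.0000 continue  boundary S*=-
step 1: (k=1,j=0): S=116.1934, K−S=6.9266, hold=20.6040 ⇒ V=20.6040 continue | (k=1,j=1): S=177.2981, K−S=0.0000, hold=4.3435 ⇒ V=4.3435 continue  boundary S*=-
step 0: (k=0,j=0): S=143.5300, K−S=0.0000, hold=12.8916 ⇒ V=12.8916 continue  boundary S*=-

price = 12.8916
boundary = - - - 76.1480
tree:
12.8916
20.6040 4.3435
31.8759 8.1841 0.0000
46.9720 15.4209 0.0000 0.0000
61.4751 29.0568 0.0000 0.0000 0.0000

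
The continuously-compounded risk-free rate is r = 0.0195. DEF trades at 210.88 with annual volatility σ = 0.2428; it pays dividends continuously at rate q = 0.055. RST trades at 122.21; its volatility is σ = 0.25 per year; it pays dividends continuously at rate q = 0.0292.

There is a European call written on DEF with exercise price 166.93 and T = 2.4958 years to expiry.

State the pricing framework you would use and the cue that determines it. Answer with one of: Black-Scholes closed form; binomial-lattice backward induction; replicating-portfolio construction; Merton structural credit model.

framework: Black-Scholes closed form

Key observation: the strike-166.93 call on DEF is European-exercise on a continuously-modelled lognormal underlying, so its value is a single closed-form evaluation.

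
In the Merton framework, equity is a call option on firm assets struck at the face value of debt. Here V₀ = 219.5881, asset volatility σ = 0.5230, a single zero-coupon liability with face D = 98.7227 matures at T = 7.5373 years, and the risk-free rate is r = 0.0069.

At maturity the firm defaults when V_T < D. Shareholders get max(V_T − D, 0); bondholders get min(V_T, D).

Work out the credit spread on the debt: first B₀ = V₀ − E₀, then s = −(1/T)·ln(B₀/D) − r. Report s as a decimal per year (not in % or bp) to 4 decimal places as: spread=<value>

Apply the equity-as-call identities (strike 98.7227, horizon 7.5373 years):
d₁ = [ln(V₀/D) + (r + σ²/2)T] / (σ√T)
   = [ln(219.5881/98.7227) + (0.0069 + 0.5·0.5230²)·7.5373] / (0.5230·√7.5373)
   = [0.799439 + 1.082842] / 1.435852 = 1.310916
d₂ = d₁ − σ√T = 1.310916 − 1.435852 = -0.124936
N(d₁) = 0.905057,  N(d₂) = 0.450287,  e^(−rT) = 0.949322
E₀ = V₀·N(d₁) − D·e^(−rT)·N(d₂)
   = 219.5881·0.905057 − 98.7227·0.949322·0.450287 = 156.538984
B₀ = V₀ − E₀ = 219.5881 − 156.538984 = 63.049116
spread = −(1/T)·ln(B₀/D) − r = −(1/7.5373)·ln(63.049116/98.7227) − 0.0069 = 0.05259092

spread=0.0526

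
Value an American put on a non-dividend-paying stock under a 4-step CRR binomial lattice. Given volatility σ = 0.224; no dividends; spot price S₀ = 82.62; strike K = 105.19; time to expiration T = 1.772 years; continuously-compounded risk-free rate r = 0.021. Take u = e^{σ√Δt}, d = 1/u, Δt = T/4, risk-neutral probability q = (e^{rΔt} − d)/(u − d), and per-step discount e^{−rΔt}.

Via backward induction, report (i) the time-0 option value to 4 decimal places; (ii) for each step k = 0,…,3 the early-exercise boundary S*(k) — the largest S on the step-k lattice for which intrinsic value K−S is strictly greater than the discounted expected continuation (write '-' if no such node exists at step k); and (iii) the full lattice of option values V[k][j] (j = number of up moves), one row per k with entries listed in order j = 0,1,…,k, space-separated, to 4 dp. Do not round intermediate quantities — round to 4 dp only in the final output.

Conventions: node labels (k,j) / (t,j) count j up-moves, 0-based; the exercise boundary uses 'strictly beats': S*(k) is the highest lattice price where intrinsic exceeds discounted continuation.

Δt=0.44300, u=1.16078, d=0.86149, q=0.49403, disc=e^(-rΔt)=0.99074
k=4 terminal: V=max(K-S,0) → 59.6819 43.8722 22.5700 0.0000 0.0000
k=3: j=0 S=52.8248 intr=52.3652 cont=51.3912 V=52.3652[EX]; j=1 S=71.1764 intr=34.0136 cont=33.0396 V=34.0136[EX]; j=2 S=95.9035 intr=9.2865 cont=11.3141 V=11.3141[hold]; j=3 S=129.2209 intr=0.0000 cont=0.0000 V=0.0000[hold]  S*(3)=71.1764
k=2: j=0 S=61.3178 intr=43.8722 cont=42.8981 V=43.8722[EX]; j=1 S=82.6200 intr=22.5700 cont=22.5884 V=22.5884[hold]; j=2 S=111.3226 intr=0.0000 cont=5.6716 V=5.6716[hold]  S*(2)=61.3178
k=1: j=0 S=71.1764 intr=34.0136 cont=33.0485 V=34.0136[EX]; j=1 S=95.9035 intr=9.2865 cont=14.0993 V=14.0993[hold]  S*(1)=71.1764
k=0: j=0 S=82.6200 intr=22.5700 cont=23.9516 V=23.9516[hold]  S*(0)=-

price = 23.9516
boundary = - 71.1764 61.3178 71.1764
tree:
23.9516
34.0136 14.0993
43.8722 22.5884 5.6716
52.3652 34.0136 11.3141 0.0000
59.6819 43.8722 22.5700 0.0000 0.0000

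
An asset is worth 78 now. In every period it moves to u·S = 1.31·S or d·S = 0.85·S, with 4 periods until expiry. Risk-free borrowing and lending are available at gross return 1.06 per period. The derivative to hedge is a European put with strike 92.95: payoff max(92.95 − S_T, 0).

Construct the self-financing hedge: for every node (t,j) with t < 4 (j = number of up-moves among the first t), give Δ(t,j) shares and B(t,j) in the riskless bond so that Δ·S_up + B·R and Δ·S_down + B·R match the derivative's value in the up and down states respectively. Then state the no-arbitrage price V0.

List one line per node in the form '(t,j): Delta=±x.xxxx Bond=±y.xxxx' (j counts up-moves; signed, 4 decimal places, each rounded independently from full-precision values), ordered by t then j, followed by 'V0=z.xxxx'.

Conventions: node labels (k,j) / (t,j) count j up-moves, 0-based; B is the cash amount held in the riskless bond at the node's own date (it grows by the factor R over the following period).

Since d<R<u, set p* = (R−d)/(u−d) = 0.4565; price each node as the discounted p*-expectation of its children.
Expiry values: V(4,0)=52.2335, V(4,1)=30.1987, V(4,2)=0.0000, V(4,3)=0.0000, V(4,4)=0.0000
Node (3,0) S=47.9017: V=(p*·30.1987+(1−p*)·52.2335)/1.06=39.7869; Δ=(30.1987−52.2335)/(62.7513−40.7165)=-1.0000; B=V−Δ·S=87.6887
Node (3,1) S=73.8250: V=(p*·0.0000+(1−p*)·30.1987)/1.06=15.4833; Δ=(0.0000−30.1987)/(96.7108−62.7513)=-0.8893; B=V−Δ·S=81.1327
Node (3,2) S=113.7774: V=(p*·0.0000+(1−p*)·0.0000)/1.06=0.0000; Δ=(0.0000−0.0000)/(149.0484−96.7108)=0.0000; B=V−Δ·S=0.0000
Node (3,3) S=175.3511: V=(p*·0.0000+(1−p*)·0.0000)/1.06=0.0000; Δ=(0.0000−0.0000)/(229.7099−149.0484)=0.0000; B=V−Δ·S=0.0000
Node (2,0) S=56.3550: V=(p*·15.4833+(1−p*)·39.7869)/1.06=27.0677; Δ=(15.4833−39.7869)/(73.8251−47.9017)=-0.9375; B=V−Δ·S=79.9016
Node (2,1) S=86.8530: V=(p*·0.0000+(1−p*)·15.4833)/1.06=7.9385; Δ=(0.0000−15.4833)/(113.7774−73.8251)=-0.3875; B=V−Δ·S=41.5980
Node (2,2) S=133.8558: V=(p*·0.0000+(1−p*)·0.0000)/1.06=0.0000; Δ=(0.0000−0.0000)/(175.3511−113.7774)=0.0000; B=V−Δ·S=0.0000
Node (1,0) S=66.3000: V=(p*·7.9385+(1−p*)·27.0677)/1.06=17.2970; Δ=(7.9385−27.0677)/(86.8530−56.3550)=-0.6272; B=V−Δ·S=58.8823
Node (1,1) S=102.1800: V=(p*·0.0000+(1−p*)·7.9385)/1.06=4.0702; Δ=(0.0000−7.9385)/(133.8558−86.8530)=-0.1689; B=V−Δ·S=21.3279
Node (0,0) S=78.0000: V=(p*·4.0702+(1−p*)·17.2970)/1.06=10.6214; Δ=(4.0702−17.2970)/(102.1800−66.3000)=-0.3686; B=V−Δ·S=39.3754
As a check, the time-0 holding Δ(0,0)·S0 + B(0,0) comes to 10.6214 — exactly V0.

(0,0): Delta=-0.3686 Bond=39.3754
(1,0): Delta=-0.6272 Bond=58.8823
(1,1): Delta=-0.1689 Bond=21.3279
(2,0): Delta=-0.9375 Bond=79.9016
(2,1): Delta=-0.3875 Bond=41.5980
(2,2): Delta=0.0000 Bond=0.0000
(3,0): Delta=-1.0000 Bond=87.6887
(3,1): Delta=-0.8893 Bond=81.1327
(3,2): Delta=0.0000 Bond=0.0000
(3,3): Delta=0.0000 Bond=0.0000
V0=10.6214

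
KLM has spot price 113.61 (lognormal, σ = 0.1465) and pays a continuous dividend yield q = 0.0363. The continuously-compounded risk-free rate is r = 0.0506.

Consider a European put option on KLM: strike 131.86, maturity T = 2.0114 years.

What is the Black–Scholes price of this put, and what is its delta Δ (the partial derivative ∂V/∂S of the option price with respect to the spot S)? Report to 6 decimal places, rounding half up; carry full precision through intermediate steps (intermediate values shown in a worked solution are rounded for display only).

σ√T = 0.1465·√2.0114 = 0.207772
d₁ = (ln(S/K) + (r−q+σ²/2)T) / (σ√T) = (ln(113.61/131.86) + (0.0506−0.0363+0.1465²/2)·2.0114) / 0.207772 = (-0.148969 + 0.050348) / 0.207772 = -0.474663
d₂ = d₁ − σ√T = -0.474663 − 0.207772 = -0.682435
e^{−rT} = 0.903231
e^{−qT} = 0.929588
N(−d₁) = 0.682486,  N(−d₂) = 0.752518
Put price V = K·e^{−rT}·N(−d₂) − S·e^{−qT}·N(−d₁) = 89.624930 − 72.077720 = 17.547210
Δ = −e^{−qT}·N(−d₁) = -0.634431

price = 17.547210
Δ = -0.634431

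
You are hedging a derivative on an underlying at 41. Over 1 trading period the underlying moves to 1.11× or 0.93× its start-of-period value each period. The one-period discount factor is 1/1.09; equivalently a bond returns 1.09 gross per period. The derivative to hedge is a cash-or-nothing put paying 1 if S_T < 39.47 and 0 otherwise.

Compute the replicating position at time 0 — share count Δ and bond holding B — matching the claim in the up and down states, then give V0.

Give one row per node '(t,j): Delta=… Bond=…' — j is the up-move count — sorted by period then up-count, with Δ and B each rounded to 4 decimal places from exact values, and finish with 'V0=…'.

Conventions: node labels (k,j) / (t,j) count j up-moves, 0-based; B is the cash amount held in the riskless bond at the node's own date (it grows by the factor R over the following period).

(0,0): Delta=-0.1355 Bond=5.6575
V0=0.1019

Since d<R<u, set p* = (R−d)/(u−d) = 0.8889; price each node as the discounted p*-expectation of its children.
Terminal payoffs: V(1,0)=1.0000, V(1,1)=0.0000
  t=0,j=0: stock 41.0000 → up 45.5100 (V=0.0000), down 38.1300 (V=1.0000). Price 0.1019; hedge Δ=-0.1355, bond B=5.6575.
Check: Δ(0,0)·S0 + B(0,0) = 0.1019 = V0.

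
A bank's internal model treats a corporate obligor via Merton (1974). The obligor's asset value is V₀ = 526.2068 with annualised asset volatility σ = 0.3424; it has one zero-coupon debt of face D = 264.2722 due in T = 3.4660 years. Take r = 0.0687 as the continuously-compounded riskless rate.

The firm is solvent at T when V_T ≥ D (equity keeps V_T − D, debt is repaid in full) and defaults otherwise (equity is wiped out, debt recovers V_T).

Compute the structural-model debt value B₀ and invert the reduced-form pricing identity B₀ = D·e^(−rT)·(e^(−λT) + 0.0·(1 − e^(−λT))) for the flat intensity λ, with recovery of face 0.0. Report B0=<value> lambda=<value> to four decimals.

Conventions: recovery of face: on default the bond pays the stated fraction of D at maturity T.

B0=201.6577 lambda=0.0093

Apply the equity-as-call identities (strike 264.2722, horizon 3.4660 years):
d₁ = [ln(V₀/D) + (r + σ²/2)T] / (σ√T)
   = [ln(526.2068/264.2722) + (0.0687 + 0.5·0.3424²)·3.4660] / (0.3424·√3.4660)
   = [0.688715 + 0.441287] / 0.637453 = 1.772683
d₂ = d₁ − σ√T = 1.772683 − 0.637453 = 1.135230
N(d₁) = 0.961859,  N(d₂) = 0.871861,  e^(−rT) = 0.788113
E₀ = V₀·N(d₁) − D·e^(−rT)·N(d₂)
   = 526.2068·0.961859 − 264.2722·0.788113·0.871861 = 324.549076
B₀ = V₀ − E₀ = 526.2068 − 324.549076 = 201.657724
e^(−λT) = (B₀·e^(rT)/D − 0)/(1 − 0) = (201.6577·1.268854/264.2722 − 0)/1 = 0.96822215
λ = −ln(0.96822215)/3.4660 = 0.009317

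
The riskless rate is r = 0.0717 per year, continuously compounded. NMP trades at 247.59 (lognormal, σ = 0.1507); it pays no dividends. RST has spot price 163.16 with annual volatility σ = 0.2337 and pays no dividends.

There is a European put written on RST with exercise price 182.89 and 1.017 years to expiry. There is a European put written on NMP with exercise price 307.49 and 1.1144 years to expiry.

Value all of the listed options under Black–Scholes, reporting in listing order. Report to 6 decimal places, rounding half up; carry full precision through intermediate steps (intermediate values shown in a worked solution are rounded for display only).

price(RST put K=182.89) = 19.299019
price(NMP put K=307.49) = 40.835924

[RST put K=182.89]
σ√T = 0.2337·√1.017 = 0.235678
d₁ = (ln(S/K) + (r+σ²/2)T) / (σ√T) = (ln(163.16/182.89) + (0.0717+0.2337²/2)·1.017) / 0.235678 = (-0.114154 + 0.100691) / 0.235678 = -0.057123
d₂ = d₁ − σ√T = -0.057123 − 0.235678 = -0.292801
e^{−rT} = 0.929676
N(−d₁) = 0.522776,  N(−d₂) = 0.615163
price = K·e^{−rT}·N(−d₂) − S·N(−d₁) = 104.595201 − 85.296182 = 19.299019
[NMP put K=307.49]
σ√T = 0.1507·√1.1144 = 0.159087
d₁ = (ln(S/K) + (r+σ²/2)T) / (σ√T) = (ln(247.59/307.49) + (0.0717+0.1507²/2)·1.1144) / 0.159087 = (-0.216668 + 0.092557) / 0.159087 = -0.780151
d₂ = d₁ − σ√T = -0.780151 − 0.159087 = -0.939238
e^{−rT} = 0.923206
N(−d₁) = 0.782349,  N(−d₂) = 0.826196
price = K·e^{−rT}·N(−d₂) − S·N(−d₁) = 234.537723 − 193.701798 = 40.835924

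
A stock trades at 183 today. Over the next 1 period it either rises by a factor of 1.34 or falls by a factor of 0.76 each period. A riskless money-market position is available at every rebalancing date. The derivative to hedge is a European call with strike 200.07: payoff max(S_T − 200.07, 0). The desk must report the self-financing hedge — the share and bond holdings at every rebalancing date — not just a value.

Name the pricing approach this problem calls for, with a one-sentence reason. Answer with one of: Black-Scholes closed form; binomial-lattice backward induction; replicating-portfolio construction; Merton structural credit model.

Key observation: the task asks for the hedge itself — share and bond holdings at every node of the 1-period tree on spot 183 with factors 1.34/0.76 — which is exactly what the replicating-portfolio construction produces.

framework: replicating-portfolio construction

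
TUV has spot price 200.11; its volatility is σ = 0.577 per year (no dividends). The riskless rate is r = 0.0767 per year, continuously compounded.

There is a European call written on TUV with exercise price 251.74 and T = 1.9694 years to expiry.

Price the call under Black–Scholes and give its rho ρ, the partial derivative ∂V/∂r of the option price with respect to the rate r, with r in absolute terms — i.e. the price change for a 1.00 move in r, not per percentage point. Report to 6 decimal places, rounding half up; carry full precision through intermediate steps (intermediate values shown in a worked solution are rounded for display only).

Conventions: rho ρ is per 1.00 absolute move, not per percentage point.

price = 57.610310
ρ = 131.252684

σ√T = 0.577·√1.9694 = 0.809735
d₁ = (ln(S/K) + (r+σ²/2)T) / (σ√T) = (ln(200.11/251.74) + (0.0767+0.577²/2)·1.9694) / 0.809735 = (-0.229530 + 0.478888) / 0.809735 = 0.307951
d₂ = d₁ − σ√T = 0.307951 − 0.809735 = -0.501784
e^{−rT} = 0.859802
N(d₁) = 0.620940,  N(d₂) = 0.307910
Call price V = S·N(d₁) − K·e^{−rT}·N(d₂) = 124.256337 − 66.646026 = 57.610310
ρ = K·T·e^{−rT}·N(d₂) = 131.252684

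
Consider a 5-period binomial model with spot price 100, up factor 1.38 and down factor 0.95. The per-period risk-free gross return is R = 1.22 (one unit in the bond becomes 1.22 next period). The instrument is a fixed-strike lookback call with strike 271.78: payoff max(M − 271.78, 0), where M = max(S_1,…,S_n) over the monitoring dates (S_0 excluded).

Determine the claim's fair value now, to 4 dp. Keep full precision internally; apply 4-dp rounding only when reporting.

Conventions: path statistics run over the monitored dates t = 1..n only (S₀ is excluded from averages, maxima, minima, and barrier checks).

Under the martingale measure an up-move has probability p* = 0.6279; value the claim as the probability-weighted average of per-path payoffs, discounted 5 periods at R = 1.22.
Enumerate all 2^5 = 32 price paths (U = up ×1.38, D = down ×0.95); each path with k up-moves has probability p*^k·(1−p*)^(5−k).
DDDDD: M=95.0000, payoff=0.0000, prob=0.007133
UDDDD: M=138.0000, payoff=0.0000, prob=0.012037
DUDDD: M=131.1000, payoff=0.0000, prob=0.012037
UUDDD: M=190.4400, payoff=0.0000, prob=0.020312
DDUDD: M=124.5450, payoff=0.0000, prob=0.012037
UDUDD: M=180.9180, payoff=0.0000, prob=0.020312
DUUDD: M=180.9180, payoff=0.0000, prob=0.020312
UUUDD: M=262.8072, payoff=0.0000, prob=0.034276
DDDUD: M=118.3178, payoff=0.0000, prob=0.012037
UDDUD: M=171.8721, payoff=0.0000, prob=0.020312
DUDUD: M=171.8721, payoff=0.0000, prob=0.020312
UUDUD: M=249.6668, payoff=0.0000, prob=0.034276
DDUUD: M=171.8721, payoff=0.0000, prob=0.020312
UDUUD: M=249.6668, payoff=0.0000, prob=0.034276
DUUUD: M=249.6668, payoff=0.0000, prob=0.034276
UUUUD: M=362.6739, payoff=90.8939, prob=0.057841
DDDDU: M=112.4019, payoff=0.0000, prob=0.012037
UDDDU: M=163.2785, payoff=0.0000, prob=0.020312
DUDDU: M=163.2785, payoff=0.0000, prob=0.020312
UUDDU: M=237.1835, payoff=0.0000, prob=0.034276
DDUDU: M=163.2785, payoff=0.0000, prob=0.020312
UDUDU: M=237.1835, payoff=0.0000, prob=0.034276
DUUDU: M=237.1835, payoff=0.0000, prob=0.034276
UUUDU: M=344.5402, payoff=72.7602, prob=0.057841
DDDUU: M=163.2785, payoff=0.0000, prob=0.020312
UDDUU: M=237.1835, payoff=0.0000, prob=0.034276
DUDUU: M=237.1835, payoff=0.0000, prob=0.034276
UUDUU: M=344.5402, payoff=72.7602, prob=0.057841
DDUUU: M=237.1835, payoff=0.0000, prob=0.034276
UDUUU: M=344.5402, payoff=72.7602, prob=0.057841
DUUUU: M=344.5402, payoff=72.7602, prob=0.057841
UUUUU: M=500.4900, payoff=228.7100, prob=0.097606
Price = Σ prob·payoff / R^5 = 44.414815 / 2.702708 = 16.4334

price = 16.4334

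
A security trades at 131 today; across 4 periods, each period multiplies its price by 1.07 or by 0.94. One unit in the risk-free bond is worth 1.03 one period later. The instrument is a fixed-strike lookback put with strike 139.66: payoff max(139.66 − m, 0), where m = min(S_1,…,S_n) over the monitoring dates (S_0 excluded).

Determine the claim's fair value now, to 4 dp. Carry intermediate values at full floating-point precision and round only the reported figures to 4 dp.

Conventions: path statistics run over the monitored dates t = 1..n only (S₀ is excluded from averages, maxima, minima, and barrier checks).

Risk-neutral up-probability p* = (R−d)/(u−d) = (1.03−0.94)/(1.07−0.94) = 0.6923; the claim prices as the p*-weighted sum of path payoffs discounted by R^4.
Enumerate all 2^4 = 16 price paths (U = up ×1.07, D = down ×0.94); each path with k up-moves has probability p*^k·(1−p*)^(4−k).
DDDD: m=102.2781, payoff=37.3819, prob=0.008963
UDDD: m=116.4230, payoff=23.2370, prob=0.020167
DUDD: m=116.4230, payoff=23.2370, prob=0.020167
UUDD: m=132.5240, payoff=7.1360, prob=0.045377
DDUD: m=115.7516, payoff=23.9084, prob=0.020167
UDUD: m=131.7598, payoff=7.9002, prob=0.045377
DUUD: m=123.1400, payoff=16.5200, prob=0.045377
UUUD: m=140.1700, payoff=0.0000, prob=0.102097
DDDU: m=108.8065, payoff=30.8535, prob=0.020167
UDDU: m=123.8542, payoff=15.8058, prob=0.045377
DUDU: m=123.1400, payoff=16.5200, prob=0.045377
UUDU: m=140.1700, payoff=0.0000, prob=0.102097
DDUU: m=115.7516, payoff=23.9084, prob=0.045377
UDUU: m=131.7598, payoff=7.9002, prob=0.102097
DUUU: m=123.1400, payoff=16.5200, prob=0.102097
UUUU: m=140.1700, payoff=0.0000, prob=0.229719
Price = Σ prob·payoff / R^4 = 8.853588 / 1.125509 = 7.8663

price = 7.8663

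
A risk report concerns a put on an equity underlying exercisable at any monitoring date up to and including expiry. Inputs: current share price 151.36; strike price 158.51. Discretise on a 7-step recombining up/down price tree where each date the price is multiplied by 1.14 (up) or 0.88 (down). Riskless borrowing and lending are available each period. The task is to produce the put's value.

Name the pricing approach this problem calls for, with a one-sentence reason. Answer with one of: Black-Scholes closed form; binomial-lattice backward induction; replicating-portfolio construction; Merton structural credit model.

Key observation: the exercise right at every one of the 7 steps is what matters: each node needs max(158.51 − S, continuation), which only the stepwise tree valuation starting from spot 151.36 delivers.

framework: binomial-lattice backward induction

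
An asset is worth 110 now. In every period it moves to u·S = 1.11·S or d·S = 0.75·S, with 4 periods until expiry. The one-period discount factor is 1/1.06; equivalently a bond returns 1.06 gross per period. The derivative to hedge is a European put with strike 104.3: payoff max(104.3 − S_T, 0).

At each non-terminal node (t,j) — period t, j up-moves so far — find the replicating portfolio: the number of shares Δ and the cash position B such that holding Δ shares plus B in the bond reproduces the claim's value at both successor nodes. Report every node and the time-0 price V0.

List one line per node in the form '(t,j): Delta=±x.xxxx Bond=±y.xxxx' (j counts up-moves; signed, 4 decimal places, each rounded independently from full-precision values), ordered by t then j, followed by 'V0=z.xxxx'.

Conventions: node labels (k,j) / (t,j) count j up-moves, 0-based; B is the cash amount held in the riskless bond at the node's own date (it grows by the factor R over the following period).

No-arbitrage ⇒ martingale measure with p* = (R−d)/(u−d) = 0.8611.
At maturity the claim pays: V(4,0)=69.4953, V(4,1)=52.7891, V(4,2)=28.0638, V(4,3)=0.0000, V(4,4)=0.0000
Node (3,0) S=46.4062: V=(p*·52.7891+(1−p*)·69.4953)/1.06=51.9900; Δ=(52.7891−69.4953)/(51.5109−34.8047)=-1.0000; B=V−Δ·S=98.3962
Node (3,1) S=68.6813: V=(p*·28.0638+(1−p*)·52.7891)/1.06=29.7150; Δ=(28.0638−52.7891)/(76.2362−51.5109)=-1.0000; B=V−Δ·S=98.3962
Node (3,2) S=101.6483: V=(p*·0.0000+(1−p*)·28.0638)/1.06=3.6771; Δ=(0.0000−28.0638)/(112.8296−76.2362)=-0.7669; B=V−Δ·S=81.6322
Node (3,3) S=150.4394: V=(p*·0.0000+(1−p*)·0.0000)/1.06=0.0000; Δ=(0.0000−0.0000)/(166.9877−112.8296)=0.0000; B=V−Δ·S=0.0000
Node (2,0) S=61.8750: V=(p*·29.7150+(1−p*)·51.9900)/1.06=30.9516; Δ=(29.7150−51.9900)/(68.6813−46.4062)=-1.0000; B=V−Δ·S=92.8266
Node (2,1) S=91.5750: V=(p*·3.6771+(1−p*)·29.7150)/1.06=6.8807; Δ=(3.6771−29.7150)/(101.6483−68.6813)=-0.7898; B=V−Δ·S=79.2080
Node (2,2) S=135.5310: V=(p*·0.0000+(1−p*)·3.6771)/1.06=0.4818; Δ=(0.0000−3.6771)/(150.4394−101.6483)=-0.0754; B=V−Δ·S=10.6960
Node (1,0) S=82.5000: V=(p*·6.8807+(1−p*)·30.9516)/1.06=9.6451; Δ=(6.8807−30.9516)/(91.5750−61.8750)=-0.8105; B=V−Δ·S=76.5090
Node (1,1) S=122.1000: V=(p*·0.4818+(1−p*)·6.8807)/1.06=1.2930; Δ=(0.4818−6.8807)/(135.5310−91.5750)=-0.1456; B=V−Δ·S=19.0675
Node (0,0) S=110.0000: V=(p*·1.2930+(1−p*)·9.6451)/1.06=2.3141; Δ=(1.2930−9.6451)/(122.1000−82.5000)=-0.2109; B=V−Δ·S=25.5146
As a check, the time-0 holding Δ(0,0)·S0 + B(0,0) comes to 2.3141 — exactly V0.

(0,0): Delta=-0.2109 Bond=25.5146
(1,0): Delta=-0.8105 Bond=76.5090
(1,1): Delta=-0.1456 Bond=19.0675
(2,0): Delta=-1.0000 Bond=92.8266
(2,1): Delta=-0.7898 Bond=79.2080
(2,2): Delta=-0.0754 Bond=10.6960
(3,0): Delta=-1.0000 Bond=98.3962
(3,1): Delta=-1.0000 Bond=98.3962
(3,2): Delta=-0.7669 Bond=81.6322
(3,3): Delta=0.0000 Bond=0.0000
V0=2.3141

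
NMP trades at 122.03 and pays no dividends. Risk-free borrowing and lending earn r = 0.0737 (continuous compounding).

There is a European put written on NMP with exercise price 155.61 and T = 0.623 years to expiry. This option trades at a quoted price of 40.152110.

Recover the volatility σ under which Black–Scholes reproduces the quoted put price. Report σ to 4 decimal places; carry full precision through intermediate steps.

sigma = 0.5843

At σ = 0.5843 the Black–Scholes value reproduces the quote:
σ√T = 0.5843·√0.623 = 0.461190
d₁ = (ln(S/K) + (r+σ²/2)T) / (σ√T) = (ln(122.03/155.61) + (0.0737+0.5843²/2)·0.623) / 0.461190 = (-0.243086 + 0.152263) / 0.461190 = -0.196931
d₂ = d₁ − σ√T = -0.196931 − 0.461190 = -0.658121
e^{−rT} = 0.955123
N(−d₁) = 0.578059,  N(−d₂) = 0.744770
V = K·e^{−rT}·N(−d₂) − S·N(−d₁) = 110.692692 − 70.540581 = 40.152110 (the observed quote) — the price is monotone increasing in volatility, hence this σ is the only solution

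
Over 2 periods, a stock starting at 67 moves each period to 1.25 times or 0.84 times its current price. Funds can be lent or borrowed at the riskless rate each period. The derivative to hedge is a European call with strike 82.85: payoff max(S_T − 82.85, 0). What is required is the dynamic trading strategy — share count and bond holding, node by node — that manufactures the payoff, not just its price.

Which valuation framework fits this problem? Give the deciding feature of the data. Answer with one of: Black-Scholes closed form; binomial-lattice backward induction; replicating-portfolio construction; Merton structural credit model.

Key observation: what is demanded is not a single number but the (Δ, B) position at each node of the 1.25/0.84 tree starting at 67; constructing those positions is the replicating-portfolio method.

framework: replicating-portfolio construction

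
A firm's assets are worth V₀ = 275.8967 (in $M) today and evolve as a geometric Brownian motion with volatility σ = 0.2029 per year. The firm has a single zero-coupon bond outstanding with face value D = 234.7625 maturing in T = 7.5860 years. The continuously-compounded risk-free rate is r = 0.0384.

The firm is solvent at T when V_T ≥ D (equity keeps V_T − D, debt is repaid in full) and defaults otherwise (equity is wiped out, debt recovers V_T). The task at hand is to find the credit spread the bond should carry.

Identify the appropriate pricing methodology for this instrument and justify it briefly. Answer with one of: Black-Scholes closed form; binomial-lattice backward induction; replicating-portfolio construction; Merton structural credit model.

framework: Merton structural credit model

Key observation: the data describe a firm's assets (V₀ = 275.8967, GBM) and a single zero-coupon debt of face 234.7625, so credit quantities follow from equity-as-call in the structural model.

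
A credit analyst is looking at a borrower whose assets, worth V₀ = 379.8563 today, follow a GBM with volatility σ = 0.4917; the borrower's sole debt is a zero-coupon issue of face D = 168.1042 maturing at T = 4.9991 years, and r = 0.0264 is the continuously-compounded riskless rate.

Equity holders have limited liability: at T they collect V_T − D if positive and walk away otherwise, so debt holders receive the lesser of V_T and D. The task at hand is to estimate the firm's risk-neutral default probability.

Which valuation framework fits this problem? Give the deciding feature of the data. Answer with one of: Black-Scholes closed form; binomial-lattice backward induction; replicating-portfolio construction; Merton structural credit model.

Key observation: the question is about default risk generated by asset-value dynamics against a debt face of 168.1042 — the structural framework prices exactly that.

framework: Merton structural credit model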